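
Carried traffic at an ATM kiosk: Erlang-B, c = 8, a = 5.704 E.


B(8,5.704) = 0.105699 (Erlang-B)
Carried load = a(1 − B) = 5.704·(1 − 0.105699) = 5.704·0.894301 = 5.1011 E

Final: 5.1011 Erlangs


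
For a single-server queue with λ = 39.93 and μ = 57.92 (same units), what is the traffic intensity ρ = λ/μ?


ρ = λ/μ = 39.93/57.92 = 0.6894

Final: 0.6894


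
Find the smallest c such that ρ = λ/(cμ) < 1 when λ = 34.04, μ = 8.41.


Stability requires cμ > λ ⇔ c > λ/μ.
λ/μ = 34.04/8.41 = 4.0476
Minimum integer c = ⌊4.0476⌋ + 1 = 5
Check: 5·8.41 = 42.05 > 34.04, while 4·8.41 = 33.64 ≤ 34.04

Final: 5 servers


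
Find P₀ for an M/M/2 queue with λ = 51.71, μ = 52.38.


a = λ/μ = 51.71/52.38 = 0.9872; ρ = a/c = 0.4936
Σ_{k=0}^{1} a^k/k! (terms k=0..1) = 1.00000 + 0.98721 = 1.98721
Tail: a^2/(2!(1−ρ)) = 0.97458/(2·0.5064) = 0.96227
P₀ = 1/(1.98721 + 0.96227) = 1/2.94948 = 0.339043

Final: 0.339043


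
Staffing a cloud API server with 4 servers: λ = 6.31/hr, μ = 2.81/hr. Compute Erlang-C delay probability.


a = λ/μ = 2.2456; ρ = a/4 = 0.5614
P₀ = 0.099310 (from M/M/c formula)
C(c,a) = [a^c/(c!(1−ρ))]·P₀ = [25.42683/(24·0.4386)]·0.099310
= 2.41546·0.099310 = 0.239880

Final: 0.239880


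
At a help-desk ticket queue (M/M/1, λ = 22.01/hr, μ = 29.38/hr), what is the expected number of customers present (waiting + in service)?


ρ = λ/μ = 22.01/29.38 = 0.7491
L = ρ/(1−ρ) = 0.7491/(1 − 0.7491) = 0.7491/0.2509 = 2.9864

Final: 2.9864


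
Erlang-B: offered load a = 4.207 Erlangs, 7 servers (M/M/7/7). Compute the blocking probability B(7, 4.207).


B(c,a) = (a^c/c!) / Σ_{k=0}^{c} a^k/k!
a^7/7! = 4.627826
Σ terms (k=0..7): 1.00000 + 4.20700 + 8.84942 + 12.40984 + 13.05205 + 10.98200 + 7.70021 + 4.62783 = 62.828353
B = 4.627826/62.828353 = 0.073658

Final: 0.073658


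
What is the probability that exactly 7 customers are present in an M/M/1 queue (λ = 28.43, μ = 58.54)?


ρ = 28.43/58.54 = 0.4857
P_n = (1−ρ)·ρ^n = (1 − 0.4857)·0.4857^7 = 0.5143·0.006372 = 0.003277

Final: 0.003277


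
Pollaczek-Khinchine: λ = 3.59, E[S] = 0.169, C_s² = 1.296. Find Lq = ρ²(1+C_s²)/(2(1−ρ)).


ρ = λ·E[S] = 3.59·0.169 = 0.6067
Lq = ρ²(1+C_s²)/(2(1−ρ)) = 0.3681·(1+1.296)/(2·0.3933)
= 0.3681·2.2960/0.7866 = 1.07446

Final: 1.07446


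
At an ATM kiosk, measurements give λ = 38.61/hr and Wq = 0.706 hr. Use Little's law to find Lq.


Lq = λWq = 38.61·0.706 = 27.2587

Final: 27.2587


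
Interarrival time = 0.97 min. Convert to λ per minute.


λ = 1/(interarrival time) in consistent units.
1 minute = 1 min, so λ = 1/0.97 = 1.0309 per minute

Final: 1.0309 /min


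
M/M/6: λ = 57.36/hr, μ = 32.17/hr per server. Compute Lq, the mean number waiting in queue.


a = λ/μ = 1.7830; ρ = a/6 = 0.2972
P₀ = 0.168005
Lq = P₀·a^c·ρ / (c!·(1−ρ)²) = 0.168005·32.13279·0.2972/(720·0.49397)
= 0.004511

Final: 0.004511


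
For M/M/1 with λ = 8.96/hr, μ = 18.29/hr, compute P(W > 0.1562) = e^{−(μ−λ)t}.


W ~ Exponential(μ−λ) for M/M/1.
μ − λ = 18.29 − 8.96 = 9.3300
P(W > t) = e^{−(μ−λ)t} = e^{−1.4573} = 0.232853

Final: 0.232853


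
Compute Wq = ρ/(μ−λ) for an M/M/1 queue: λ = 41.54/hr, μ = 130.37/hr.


ρ = 41.54/130.37 = 0.3186
Wq = ρ/(μ−λ) = 0.3186/(130.37 − 41.54) = 0.3186/88.83 = 0.003587 hr

Final: 0.003587 hr


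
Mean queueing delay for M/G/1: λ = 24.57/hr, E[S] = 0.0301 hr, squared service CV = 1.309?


ρ = λ·E[S] = 24.57·0.0301 = 0.7396
E[S²] = E[S]²(1+C_s²) = 0.0301²·(1+1.309) = 0.002092
Wq = λ·E[S²]/(2(1−ρ)) = 24.57·0.002092/(2·0.2604) = 0.09868 hr

Final: 0.09868 hr


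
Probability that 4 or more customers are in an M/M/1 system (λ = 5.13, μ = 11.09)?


ρ = 5.13/11.09 = 0.4626
P(N ≥ n) = ρ^n = 0.4626^4 = 0.045787

Final: 0.045787


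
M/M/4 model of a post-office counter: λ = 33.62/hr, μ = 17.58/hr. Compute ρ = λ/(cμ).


ρ = λ/(cμ) = 33.62/(4·17.58) = 33.62/70.32 = 0.4781

Final: 0.4781


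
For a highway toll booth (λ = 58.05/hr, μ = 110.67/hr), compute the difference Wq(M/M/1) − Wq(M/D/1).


ρ = 58.05/110.67 = 0.5245
Wq(M/M/1) = ρ/(μ−λ) = 0.5245/52.62 = 0.009968 hr
Wq(M/D/1) = ρ/(2(μ−λ)) = 0.004984 hr
Savings = 0.009968 − 0.004984 = 0.004984 hr

Final: 0.004984 hr


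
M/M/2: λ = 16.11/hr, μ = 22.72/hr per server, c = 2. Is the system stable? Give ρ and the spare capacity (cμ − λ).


Total capacity cμ = 2·22.72 = 45.44/hr
ρ = λ/(cμ) = 16.11/45.44 = 0.3545
Stable ⇔ ρ < 1: YES
Spare capacity = cμ − λ = 45.44 − 16.11 = 29.33/hr

Final: ρ = 0.3545; stable; margin = 29.33/hr


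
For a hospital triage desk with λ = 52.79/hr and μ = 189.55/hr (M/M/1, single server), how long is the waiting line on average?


ρ = 52.79/189.55 = 0.2785
Lq = ρ²/(1−ρ) = 0.07756/0.7215 = 0.1075

Final: 0.1075


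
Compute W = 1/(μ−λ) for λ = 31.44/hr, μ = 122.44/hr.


W = 1/(μ−λ) = 1/(122.44 − 31.44) = 1/91.00 = 0.01099 hr

Final: 0.01099 hr


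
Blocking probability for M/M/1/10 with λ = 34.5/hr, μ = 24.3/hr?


ρ = λ/μ = 34.5/24.3 = 1.4198
P_K = (1−ρ)ρ^K/(1−ρ^(K+1)) = (-0.4198·33.275778)/(1 − 47.243388)
= -13.967610/-46.243388 = 0.302046

Final: 0.302046


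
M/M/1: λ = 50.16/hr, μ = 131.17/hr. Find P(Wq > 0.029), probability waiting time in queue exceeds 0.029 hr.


ρ = 50.16/131.17 = 0.3824
P(Wq > t) = ρ·e^{−(μ−λ)t} = 0.3824·e^{−2.3493}
= 0.3824·0.095437 = 0.036496

Final: 0.036496


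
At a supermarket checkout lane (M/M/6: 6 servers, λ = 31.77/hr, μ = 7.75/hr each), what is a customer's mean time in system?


a = 4.0994; ρ = 0.6832; P₀ = 0.014880
Lq = P₀·a^c·ρ/(c!(1−ρ)²) = 0.66778
Wq = Lq/λ = 0.66778/31.77 = 0.02102 hr
W = Wq + 1/μ = 0.02102 + 0.12903 = 0.15005 hr

Final: 0.15005 hr


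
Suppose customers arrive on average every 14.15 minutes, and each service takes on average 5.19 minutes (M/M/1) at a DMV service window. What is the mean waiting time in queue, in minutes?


λ = 60/14.15 = 4.2403 /hr
μ = 60/5.19 = 11.5607 /hr
ρ = λ/μ = 4.2403/11.5607 = 0.3668
Wq = ρ/(μ−λ) = 0.3668/(11.5607−4.2403) = 0.05010 hr
In minutes: 0.05010·60 = 3.006 min

Final: 3.006 min


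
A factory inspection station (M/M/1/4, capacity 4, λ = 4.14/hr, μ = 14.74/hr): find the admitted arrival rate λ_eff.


ρ = 0.2809; P_K = (1−ρ)ρ^4/(1−ρ^5) = 0.004483
λ_eff = λ(1 − P_K) = 4.14·(1 − 0.004483) = 4.14·0.995517 = 4.1214 /hr

Final: 4.1214 /hr


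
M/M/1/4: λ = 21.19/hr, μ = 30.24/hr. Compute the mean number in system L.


ρ = 21.19/30.24 = 0.7007
L = ρ[1 − (K+1)ρ^K + Kρ^(K+1)] / [(1−ρ)(1−ρ^(K+1))]
Numerator: 0.7007·(1 − 5·0.241100 + 4·0.168945) = 0.329540
Denominator: (0.2993)·(0.831055) = 0.248712
L = 0.329540/0.248712 = 1.3250

Final: 1.3250


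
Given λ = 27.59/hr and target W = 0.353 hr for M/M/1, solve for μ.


W = 1/(μ−λ) ⇒ μ − λ = 1/W = 1/0.353 = 2.8329
μ = λ + 1/W = 27.59 + 2.8329 = 30.4229 per hr

Final: 30.4229 /hr


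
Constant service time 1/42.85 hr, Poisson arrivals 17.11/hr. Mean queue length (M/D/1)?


ρ = 17.11/42.85 = 0.3993
M/D/1: Lq = ρ²/(2(1−ρ)) = 0.1594/(2·0.6007) = 0.13271

Final: 0.13271


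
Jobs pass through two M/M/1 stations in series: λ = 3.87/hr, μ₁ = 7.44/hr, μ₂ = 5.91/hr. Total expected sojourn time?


Each node sees arrival rate λ = 3.87/hr (tandem ⇒ throughput preserved).
W₁ = 1/(μ₁−λ) = 1/(7.44−3.87) = 0.28011 hr
W₂ = 1/(μ₂−λ) = 1/(5.91−3.87) = 0.49020 hr
W_total = W₁ + W₂ = 0.28011 + 0.49020 = 0.77031 hr

Final: 0.77031 hr


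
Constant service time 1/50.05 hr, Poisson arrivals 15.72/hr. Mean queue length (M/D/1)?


ρ = 15.72/50.05 = 0.3141
M/D/1: Lq = ρ²/(2(1−ρ)) = 0.09865/(2·0.6859) = 0.07191

Final: 0.07191


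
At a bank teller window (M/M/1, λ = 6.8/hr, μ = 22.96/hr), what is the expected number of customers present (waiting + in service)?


ρ = λ/μ = 6.8/22.96 = 0.2962
L = ρ/(1−ρ) = 0.2962/(1 − 0.2962) = 0.2962/0.7038 = 0.4208

Final: 0.4208


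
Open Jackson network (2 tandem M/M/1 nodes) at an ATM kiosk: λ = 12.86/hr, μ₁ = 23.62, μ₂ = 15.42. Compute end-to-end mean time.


Each node sees arrival rate λ = 12.86/hr (tandem ⇒ throughput preserved).
W₁ = 1/(μ₁−λ) = 1/(23.62−12.86) = 0.09294 hr
W₂ = 1/(μ₂−λ) = 1/(15.42−12.86) = 0.39062 hr
W_total = W₁ + W₂ = 0.09294 + 0.39062 = 0.48356 hr

Final: 0.48356 hr


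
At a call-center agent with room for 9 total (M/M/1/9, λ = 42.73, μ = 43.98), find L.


ρ = 42.73/43.98 = 0.9716
L = ρ[1 − (K+1)ρ^K + Kρ^(K+1)] / [(1−ρ)(1−ρ^(K+1))]
Numerator: 0.9716·(1 − 10·0.771434 + 9·0.749509) = 0.030346
Denominator: (0.02842)·(0.250491) = 0.007119
L = 0.030346/0.007119 = 4.2625

Final: 4.2625


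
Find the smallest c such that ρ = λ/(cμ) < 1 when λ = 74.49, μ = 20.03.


Stability requires cμ > λ ⇔ c > λ/μ.
λ/μ = 74.49/20.03 = 3.7189
Minimum integer c = ⌊3.7189⌋ + 1 = 4
Check: 4·20.03 = 80.12 > 74.49, while 3·20.03 = 60.09 ≤ 74.49

Final: 4 servers


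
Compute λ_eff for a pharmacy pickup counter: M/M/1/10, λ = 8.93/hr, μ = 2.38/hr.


ρ = 3.7521; P_K = (1−ρ)ρ^10/(1−ρ^11) = 0.733483
λ_eff = λ(1 − P_K) = 8.93·(1 − 0.733483) = 8.93·0.266517 = 2.3800 /hr

Final: 2.3800 /hr


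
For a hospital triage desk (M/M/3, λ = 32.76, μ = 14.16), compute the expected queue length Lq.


a = λ/μ = 2.3136; ρ = a/3 = 0.7712
P₀ = 0.066623
Lq = P₀·a^c·ρ / (c!·(1−ρ)²) = 0.066623·12.38346·0.7712/(6·0.05236)
= 2.02539

Final: 2.02539


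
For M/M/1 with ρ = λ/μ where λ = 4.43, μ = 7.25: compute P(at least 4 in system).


ρ = 4.43/7.25 = 0.6110
P(N ≥ n) = ρ^n = 0.6110^4 = 0.139400

Final: 0.139400


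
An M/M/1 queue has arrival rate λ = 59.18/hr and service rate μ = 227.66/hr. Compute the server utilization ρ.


ρ = λ/μ = 59.18/227.66 = 0.2599

Final: 0.2599


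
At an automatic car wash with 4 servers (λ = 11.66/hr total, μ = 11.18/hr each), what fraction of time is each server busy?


ρ = λ/(cμ) = 11.66/(4·11.18) = 11.66/44.72 = 0.2607

Final: 0.2607


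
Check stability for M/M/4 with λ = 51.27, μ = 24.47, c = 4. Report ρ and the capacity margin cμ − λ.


Total capacity cμ = 4·24.47 = 97.88/hr
ρ = λ/(cμ) = 51.27/97.88 = 0.5238
Stable ⇔ ρ < 1: YES
Spare capacity = cμ − λ = 97.88 − 51.27 = 46.61/hr

Final: ρ = 0.5238; stable; margin = 46.61/hr


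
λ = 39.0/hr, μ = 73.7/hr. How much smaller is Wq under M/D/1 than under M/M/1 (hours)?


ρ = 39.0/73.7 = 0.5292
Wq(M/M/1) = ρ/(μ−λ) = 0.5292/34.70 = 0.01525 hr
Wq(M/D/1) = ρ/(2(μ−λ)) = 0.007625 hr
Savings = 0.01525 − 0.007625 = 0.007625 hr

Final: 0.007625 hr


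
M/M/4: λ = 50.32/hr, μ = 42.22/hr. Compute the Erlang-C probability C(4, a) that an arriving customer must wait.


a = λ/μ = 1.1919; ρ = a/4 = 0.2980
P₀ = 0.302659 (from M/M/c formula)
C(c,a) = [a^c/(c!(1−ρ))]·P₀ = [2.01785/(24·0.7020)]·0.302659
= 0.11976·0.302659 = 0.036247

Final: 0.036247


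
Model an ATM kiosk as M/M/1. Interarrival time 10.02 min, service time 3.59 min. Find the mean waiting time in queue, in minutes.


λ = 60/10.02 = 5.9880 /hr
μ = 60/3.59 = 16.7131 /hr
ρ = λ/μ = 5.9880/16.7131 = 0.3583
Wq = ρ/(μ−λ) = 0.3583/(16.7131−5.9880) = 0.03341 hr
In minutes: 0.03341·60 = 2.004 min

Final: 2.004 min


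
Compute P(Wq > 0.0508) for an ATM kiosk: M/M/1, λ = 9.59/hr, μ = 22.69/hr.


ρ = 9.59/22.69 = 0.4227
P(Wq > t) = ρ·e^{−(μ−λ)t} = 0.4227·e^{−0.6655}
= 0.4227·0.514027 = 0.217255

Final: 0.217255


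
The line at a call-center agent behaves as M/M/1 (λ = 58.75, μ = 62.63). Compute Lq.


ρ = 58.75/62.63 = 0.9380
Lq = ρ²/(1−ρ) = 0.8799/0.06195 = 14.2037

Final: 14.2037


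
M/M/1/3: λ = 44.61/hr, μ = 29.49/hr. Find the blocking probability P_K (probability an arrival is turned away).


ρ = λ/μ = 44.61/29.49 = 1.5127
P_K = (1−ρ)ρ^K/(1−ρ^(K+1)) = (-0.5127·3.461564)/(1 − 5.236364)
= -1.774800/-4.236364 = 0.418944

Final: 0.418944


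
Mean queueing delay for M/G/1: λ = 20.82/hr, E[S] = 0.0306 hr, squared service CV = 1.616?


ρ = λ·E[S] = 20.82·0.0306 = 0.6371
E[S²] = E[S]²(1+C_s²) = 0.0306²·(1+1.616) = 0.002450
Wq = λ·E[S²]/(2(1−ρ)) = 20.82·0.002450/(2·0.3629) = 0.07026 hr

Final: 0.07026 hr


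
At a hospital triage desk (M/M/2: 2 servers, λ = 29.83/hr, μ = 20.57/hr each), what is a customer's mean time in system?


a = 1.4502; ρ = 0.7251; P₀ = 0.159363
Lq = P₀·a^c·ρ/(c!(1−ρ)²) = 1.60764
Wq = Lq/λ = 1.60764/29.83 = 0.05389 hr
W = Wq + 1/μ = 0.05389 + 0.04861 = 0.10251 hr

Final: 0.10251 hr


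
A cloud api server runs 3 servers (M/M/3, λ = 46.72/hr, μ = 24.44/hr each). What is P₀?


a = λ/μ = 46.72/24.44 = 1.9116; ρ = a/c = 0.6372
Σ_{k=0}^{2} a^k/k! (terms k=0..2) = 1.00000 + 1.91162 + 1.82715 = 4.73877
Tail: a^3/(3!(1−ρ)) = 6.98562/(6·0.3628) = 3.20918
P₀ = 1/(4.73877 + 3.20918) = 1/7.94795 = 0.125819

Final: 0.125819


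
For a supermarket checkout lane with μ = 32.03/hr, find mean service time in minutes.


Mean service time = 1/μ = 1/32.03 hour = 0.03122 hour
In minutes: 0.03122 × 60 = 1.8732 min

Final: 1.8732 min


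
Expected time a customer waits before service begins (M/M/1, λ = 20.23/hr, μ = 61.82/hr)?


ρ = 20.23/61.82 = 0.3272
Wq = ρ/(μ−λ) = 0.3272/(61.82 − 20.23) = 0.3272/41.59 = 0.007868 hr

Final: 0.007868 hr


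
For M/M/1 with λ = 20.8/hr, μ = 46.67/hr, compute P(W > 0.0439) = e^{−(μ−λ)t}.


W ~ Exponential(μ−λ) for M/M/1.
μ − λ = 46.67 − 20.8 = 25.8700
P(W > t) = e^{−(μ−λ)t} = e^{−1.1357} = 0.321199

Final: 0.321199


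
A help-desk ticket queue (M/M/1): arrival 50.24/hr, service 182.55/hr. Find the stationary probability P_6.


ρ = 50.24/182.55 = 0.2752
P_n = (1−ρ)·ρ^n = (1 − 0.2752)·0.2752^6 = 0.7248·0.0004345 = 0.0003149

Final: 0.0003149


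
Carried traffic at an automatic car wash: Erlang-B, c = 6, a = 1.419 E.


B(6,1.419) = 0.002745 (Erlang-B)
Carried load = a(1 − B) = 1.419·(1 − 0.002745) = 1.419·0.997255 = 1.4151 E

Final: 1.4151 Erlangs


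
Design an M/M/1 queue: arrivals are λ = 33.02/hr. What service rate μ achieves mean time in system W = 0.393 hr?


W = 1/(μ−λ) ⇒ μ − λ = 1/W = 1/0.393 = 2.5445
μ = λ + 1/W = 33.02 + 2.5445 = 35.5645 per hr

Final: 35.5645 /hr


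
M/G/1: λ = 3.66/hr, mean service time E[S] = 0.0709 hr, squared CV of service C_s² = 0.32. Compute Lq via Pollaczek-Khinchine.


ρ = λ·E[S] = 3.66·0.0709 = 0.2595
Lq = ρ²(1+C_s²)/(2(1−ρ)) = 0.06734·(1+0.32)/(2·0.7405)
= 0.06734·1.3200/1.4810 = 0.06002

Final: 0.06002


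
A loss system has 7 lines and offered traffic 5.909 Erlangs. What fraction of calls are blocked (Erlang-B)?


B(c,a) = (a^c/c!) / Σ_{k=0}^{c} a^k/k!
a^7/7! = 49.907681
Σ terms (k=0..7): 1.00000 + 5.90900 + 17.45814 + 34.38672 + 50.79778 + 60.03281 + 59.12232 + 49.90768 = 278.614449
B = 49.907681/278.614449 = 0.179128

Final: 0.179128


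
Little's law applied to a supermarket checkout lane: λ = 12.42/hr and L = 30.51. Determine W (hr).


W = L/λ = 30.51/12.42 = 2.4565 hr

Final: 2.4565 hr


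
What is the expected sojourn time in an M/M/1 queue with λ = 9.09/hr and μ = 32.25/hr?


W = 1/(μ−λ) = 1/(32.25 − 9.09) = 1/23.16 = 0.04318 hr

Final: 0.04318 hr


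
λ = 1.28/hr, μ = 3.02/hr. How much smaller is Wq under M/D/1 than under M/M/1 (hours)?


ρ = 1.28/3.02 = 0.4238
Wq(M/M/1) = ρ/(μ−λ) = 0.4238/1.74 = 0.24359 hr
Wq(M/D/1) = ρ/(2(μ−λ)) = 0.12179 hr
Savings = 0.24359 − 0.12179 = 0.12179 hr

Final: 0.12179 hr


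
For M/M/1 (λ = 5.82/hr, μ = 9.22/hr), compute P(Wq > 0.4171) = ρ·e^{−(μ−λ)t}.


ρ = 5.82/9.22 = 0.6312
P(Wq > t) = ρ·e^{−(μ−λ)t} = 0.6312·e^{−1.4181}
= 0.6312·0.242164 = 0.152863

Final: 0.152863


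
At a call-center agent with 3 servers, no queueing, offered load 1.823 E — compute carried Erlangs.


B(3,1.823) = 0.183776 (Erlang-B)
Carried load = a(1 − B) = 1.823·(1 − 0.183776) = 1.823·0.816224 = 1.4880 E

Final: 1.4880 Erlangs


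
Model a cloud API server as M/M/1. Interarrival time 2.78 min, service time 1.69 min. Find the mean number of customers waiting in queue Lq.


λ = 60/2.78 = 21.5827 /hr
μ = 60/1.69 = 35.5030 /hr
ρ = λ/μ = 21.5827/35.5030 = 0.6079
Lq = ρ²/(1−ρ) = 0.3696/0.3921 = 0.9425

Final: 0.9425


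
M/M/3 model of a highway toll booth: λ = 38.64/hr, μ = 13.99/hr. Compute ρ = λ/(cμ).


ρ = λ/(cμ) = 38.64/(3·13.99) = 38.64/41.97 = 0.9207

Final: 0.9207


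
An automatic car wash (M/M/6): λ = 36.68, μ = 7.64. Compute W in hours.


a = 4.8010; ρ = 0.8002; P₀ = 0.006087
Lq = P₀·a^c·ρ/(c!(1−ρ)²) = 2.07476
Wq = Lq/λ = 2.07476/36.68 = 0.05656 hr
W = Wq + 1/μ = 0.05656 + 0.13089 = 0.18745 hr

Final: 0.18745 hr


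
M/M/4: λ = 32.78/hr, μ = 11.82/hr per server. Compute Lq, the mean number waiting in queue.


a = λ/μ = 2.7733; ρ = a/4 = 0.6933
P₀ = 0.052056
Lq = P₀·a^c·ρ / (c!·(1−ρ)²) = 0.052056·59.15152·0.6933/(24·0.09405)
= 0.94575

Final: 0.94575


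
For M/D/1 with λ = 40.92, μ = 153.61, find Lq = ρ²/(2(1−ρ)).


ρ = 40.92/153.61 = 0.2664
M/D/1: Lq = ρ²/(2(1−ρ)) = 0.07096/(2·0.7336) = 0.04837

Final: 0.04837


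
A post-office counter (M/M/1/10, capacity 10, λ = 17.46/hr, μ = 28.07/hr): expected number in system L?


ρ = 17.46/28.07 = 0.6220
L = ρ[1 − (K+1)ρ^K + Kρ^(K+1)] / [(1−ρ)(1−ρ^(K+1))]
Numerator: 0.6220·(1 − 11·0.008670 + 10·0.005393) = 0.596239
Denominator: (0.3780)·(0.994607) = 0.375945
L = 0.596239/0.375945 = 1.5860

Final: 1.5860


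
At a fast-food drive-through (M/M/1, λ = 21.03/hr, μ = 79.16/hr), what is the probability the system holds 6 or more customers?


ρ = 21.03/79.16 = 0.2657
P(N ≥ n) = ρ^n = 0.2657^6 = 0.0003516

Final: 0.0003516


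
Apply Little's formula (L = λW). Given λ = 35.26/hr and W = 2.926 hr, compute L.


L = λW = 35.26·2.926 = 103.1708

Final: 103.1708


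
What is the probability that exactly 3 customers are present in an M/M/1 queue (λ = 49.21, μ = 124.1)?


ρ = 49.21/124.1 = 0.3965
P_n = (1−ρ)·ρ^n = (1 − 0.3965)·0.3965^3 = 0.6035·0.062351 = 0.037627

Final: 0.037627


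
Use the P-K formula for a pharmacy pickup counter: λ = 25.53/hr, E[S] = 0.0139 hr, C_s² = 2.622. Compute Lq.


ρ = λ·E[S] = 25.53·0.0139 = 0.3549
Lq = ρ²(1+C_s²)/(2(1−ρ)) = 0.1259·(1+2.622)/(2·0.6451)
= 0.1259·3.6220/1.2903 = 0.35351

Final: 0.35351


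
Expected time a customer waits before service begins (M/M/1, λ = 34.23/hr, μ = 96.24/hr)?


ρ = 34.23/96.24 = 0.3557
Wq = ρ/(μ−λ) = 0.3557/(96.24 − 34.23) = 0.3557/62.01 = 0.005736 hr

Final: 0.005736 hr


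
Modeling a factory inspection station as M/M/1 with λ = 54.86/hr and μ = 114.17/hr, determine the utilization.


ρ = λ/μ = 54.86/114.17 = 0.4805

Final: 0.4805


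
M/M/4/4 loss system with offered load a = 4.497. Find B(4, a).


B(c,a) = (a^c/c!) / Σ_{k=0}^{c} a^k/k!
a^4/4! = 17.040421
Σ terms (k=0..4): 1.00000 + 4.49700 + 10.11150 + 15.15715 + 17.04042 = 47.806070
B = 17.040421/47.806070 = 0.356449

Final: 0.356449


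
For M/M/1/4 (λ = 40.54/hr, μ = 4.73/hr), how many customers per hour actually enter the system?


ρ = 8.5708; P_K = (1−ρ)ρ^4/(1−ρ^5) = 0.883344
λ_eff = λ(1 − P_K) = 40.54·(1 − 0.883344) = 40.54·0.116656 = 4.7292 /hr

Final: 4.7292 /hr


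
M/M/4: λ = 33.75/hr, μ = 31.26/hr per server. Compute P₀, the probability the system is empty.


a = λ/μ = 33.75/31.26 = 1.0797; ρ = a/c = 0.2699
Σ_{k=0}^{3} a^k/k! (terms k=0..3) = 1.00000 + 1.07965 + 0.58283 + 0.20975 = 2.87223
Tail: a^4/(4!(1−ρ)) = 1.35875/(24·0.7301) = 0.07754
P₀ = 1/(2.87223 + 0.07754) = 1/2.94978 = 0.339009

Final: 0.339009


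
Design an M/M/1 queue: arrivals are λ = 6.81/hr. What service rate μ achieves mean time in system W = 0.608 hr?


W = 1/(μ−λ) ⇒ μ − λ = 1/W = 1/0.608 = 1.6447
μ = λ + 1/W = 6.81 + 1.6447 = 8.4547 per hr

Final: 8.4547 /hr


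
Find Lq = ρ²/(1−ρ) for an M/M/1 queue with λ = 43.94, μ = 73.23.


ρ = 43.94/73.23 = 0.6000
Lq = ρ²/(1−ρ) = 0.3600/0.4000 = 0.9001

Final: 0.9001


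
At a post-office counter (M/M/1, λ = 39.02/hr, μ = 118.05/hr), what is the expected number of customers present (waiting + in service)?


ρ = λ/μ = 39.02/118.05 = 0.3305
L = ρ/(1−ρ) = 0.3305/(1 − 0.3305) = 0.3305/0.6695 = 0.4937

Final: 0.4937


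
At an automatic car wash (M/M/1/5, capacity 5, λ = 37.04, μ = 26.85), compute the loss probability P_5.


ρ = λ/μ = 37.04/26.85 = 1.3795
P_K = (1−ρ)ρ^K/(1−ρ^(K+1)) = (-0.3795·4.996127)/(1 − 6.892236)
= -1.896109/-5.892236 = 0.321798

Final: 0.321798


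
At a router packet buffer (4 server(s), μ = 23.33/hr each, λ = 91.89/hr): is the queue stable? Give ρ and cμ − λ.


Total capacity cμ = 4·23.33 = 93.32/hr
ρ = λ/(cμ) = 91.89/93.32 = 0.9847
Stable ⇔ ρ < 1: YES
Spare capacity = cμ − λ = 93.32 − 91.89 = 1.43/hr

Final: ρ = 0.9847; stable; margin = 1.43/hr


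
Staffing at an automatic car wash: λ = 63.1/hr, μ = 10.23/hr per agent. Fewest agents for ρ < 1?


Stability requires cμ > λ ⇔ c > λ/μ.
λ/μ = 63.1/10.23 = 6.1681
Minimum integer c = ⌊6.1681⌋ + 1 = 7
Check: 7·10.23 = 71.61 > 63.1, while 6·10.23 = 61.38 ≤ 63.1

Final: 7 servers


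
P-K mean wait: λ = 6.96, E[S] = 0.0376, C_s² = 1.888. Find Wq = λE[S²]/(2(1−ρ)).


ρ = λ·E[S] = 6.96·0.0376 = 0.2617
E[S²] = E[S]²(1+C_s²) = 0.0376²·(1+1.888) = 0.004083
Wq = λ·E[S²]/(2(1−ρ)) = 6.96·0.004083/(2·0.7383) = 0.01924 hr

Final: 0.01924 hr


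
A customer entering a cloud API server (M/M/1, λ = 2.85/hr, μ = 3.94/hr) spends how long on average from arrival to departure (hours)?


W = 1/(μ−λ) = 1/(3.94 − 2.85) = 1/1.09 = 0.9174 hr

Final: 0.9174 hr


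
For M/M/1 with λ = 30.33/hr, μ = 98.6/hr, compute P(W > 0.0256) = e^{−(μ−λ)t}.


W ~ Exponential(μ−λ) for M/M/1.
μ − λ = 98.6 − 30.33 = 68.2700
P(W > t) = e^{−(μ−λ)t} = e^{−1.7477} = 0.174172

Final: 0.174172


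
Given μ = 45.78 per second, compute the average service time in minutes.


Mean service time = 1/μ = 1/45.78 second = 0.02184 second
In minutes: 0.02184 × 0.0166667 = 0.0003641 min

Final: 0.0003641 min


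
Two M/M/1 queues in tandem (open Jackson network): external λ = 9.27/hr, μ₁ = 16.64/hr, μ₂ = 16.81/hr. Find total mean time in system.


Each node sees arrival rate λ = 9.27/hr (tandem ⇒ throughput preserved).
W₁ = 1/(μ₁−λ) = 1/(16.64−9.27) = 0.13569 hr
W₂ = 1/(μ₂−λ) = 1/(16.81−9.27) = 0.13263 hr
W_total = W₁ + W₂ = 0.13569 + 0.13263 = 0.26831 hr

Final: 0.26831 hr


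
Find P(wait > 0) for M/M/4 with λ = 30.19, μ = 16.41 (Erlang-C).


a = λ/μ = 1.8397; ρ = a/4 = 0.4599
P₀ = 0.154951 (from M/M/c formula)
C(c,a) = [a^c/(c!(1−ρ))]·P₀ = [11.45561/(24·0.5401)]·0.154951
= 0.88381·0.154951 = 0.136947

Final: 0.136947


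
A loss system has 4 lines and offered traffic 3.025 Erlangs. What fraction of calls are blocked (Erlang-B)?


B(c,a) = (a^c/c!) / Σ_{k=0}^{c} a^k/k!
a^4/4! = 3.488914
Σ terms (k=0..4): 1.00000 + 3.02500 + 4.57531 + 4.61344 + 3.48891 = 16.702667
B = 3.488914/16.702667 = 0.208884

Final: 0.208884


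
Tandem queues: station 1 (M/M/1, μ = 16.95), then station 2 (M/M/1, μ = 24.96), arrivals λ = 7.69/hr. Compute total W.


Each node sees arrival rate λ = 7.69/hr (tandem ⇒ throughput preserved).
W₁ = 1/(μ₁−λ) = 1/(16.95−7.69) = 0.10799 hr
W₂ = 1/(μ₂−λ) = 1/(24.96−7.69) = 0.05790 hr
W_total = W₁ + W₂ = 0.10799 + 0.05790 = 0.16590 hr

Final: 0.16590 hr


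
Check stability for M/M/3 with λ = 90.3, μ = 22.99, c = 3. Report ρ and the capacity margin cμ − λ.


Total capacity cμ = 3·22.99 = 68.97/hr
ρ = λ/(cμ) = 90.3/68.97 = 1.3093
Stable ⇔ ρ < 1: NO
Spare capacity = cμ − λ = 68.97 − 90.3 = -21.33/hr

Final: ρ = 1.3093; unstable; margin = -21.33/hr


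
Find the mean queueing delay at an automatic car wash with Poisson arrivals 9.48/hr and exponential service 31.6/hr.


ρ = 9.48/31.6 = 0.3000
Wq = ρ/(μ−λ) = 0.3000/(31.6 − 9.48) = 0.3000/22.12 = 0.01356 hr

Final: 0.01356 hr


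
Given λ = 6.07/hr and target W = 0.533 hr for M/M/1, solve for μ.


W = 1/(μ−λ) ⇒ μ − λ = 1/W = 1/0.533 = 1.8762
μ = λ + 1/W = 6.07 + 1.8762 = 7.9462 per hr

Final: 7.9462 /hr


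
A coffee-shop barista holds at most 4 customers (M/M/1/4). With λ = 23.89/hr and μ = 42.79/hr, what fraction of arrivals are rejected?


ρ = λ/μ = 23.89/42.79 = 0.5583
P_K = (1−ρ)ρ^K/(1−ρ^(K+1)) = (0.4417·0.097162)/(1 − 0.054246)
= 0.042916/0.945754 = 0.045377

Final: 0.045377


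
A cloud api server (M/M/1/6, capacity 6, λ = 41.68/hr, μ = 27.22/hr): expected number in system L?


ρ = 41.68/27.22 = 1.5312
L = ρ[1 − (K+1)ρ^K + Kρ^(K+1)] / [(1−ρ)(1−ρ^(K+1))]
Numerator: 1.5312·(1 − 7·12.889544 + 6·19.736818) = 44.702796
Denominator: (-0.5312)·(-18.736818) = 9.953504
L = 44.702796/9.953504 = 4.4912

Final: 4.4912


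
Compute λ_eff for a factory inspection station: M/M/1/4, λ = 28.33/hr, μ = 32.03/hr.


ρ = 0.8845; P_K = (1−ρ)ρ^4/(1−ρ^5) = 0.154130
λ_eff = λ(1 − P_K) = 28.33·(1 − 0.154130) = 28.33·0.845870 = 23.9635 /hr

Final: 23.9635 /hr


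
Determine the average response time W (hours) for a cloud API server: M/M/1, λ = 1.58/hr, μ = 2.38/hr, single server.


W = 1/(μ−λ) = 1/(2.38 − 1.58) = 1/0.8000 = 1.2500 hr

Final: 1.2500 hr


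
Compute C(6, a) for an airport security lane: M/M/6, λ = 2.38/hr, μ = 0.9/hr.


a = λ/μ = 2.6444; ρ = a/6 = 0.4407
P₀ = 0.070483 (from M/M/c formula)
C(c,a) = [a^c/(c!(1−ρ))]·P₀ = [341.98471/(720·0.5593)]·0.070483
= 0.84930·0.070483 = 0.059862

Final: 0.059862


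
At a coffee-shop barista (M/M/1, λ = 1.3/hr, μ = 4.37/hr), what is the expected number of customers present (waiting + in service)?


ρ = λ/μ = 1.3/4.37 = 0.2975
L = ρ/(1−ρ) = 0.2975/(1 − 0.2975) = 0.2975/0.7025 = 0.4235

Final: 0.4235


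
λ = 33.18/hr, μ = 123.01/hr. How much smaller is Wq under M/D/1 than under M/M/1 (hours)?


ρ = 33.18/123.01 = 0.2697
Wq(M/M/1) = ρ/(μ−λ) = 0.2697/89.83 = 0.003003 hr
Wq(M/D/1) = ρ/(2(μ−λ)) = 0.001501 hr
Savings = 0.003003 − 0.001501 = 0.001501 hr

Final: 0.001501 hr


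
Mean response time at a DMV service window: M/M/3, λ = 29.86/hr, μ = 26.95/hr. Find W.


a = 1.1080; ρ = 0.3693; P₀ = 0.324545
Lq = P₀·a^c·ρ/(c!(1−ρ)²) = 0.06832
Wq = Lq/λ = 0.06832/29.86 = 0.002288 hr
W = Wq + 1/μ = 0.002288 + 0.03711 = 0.03939 hr

Final: 0.03939 hr


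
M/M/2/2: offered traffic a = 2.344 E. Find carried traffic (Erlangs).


B(2,2.344) = 0.451008 (Erlang-B)
Carried load = a(1 − B) = 2.344·(1 − 0.451008) = 2.344·0.548992 = 1.2868 E

Final: 1.2868 Erlangs


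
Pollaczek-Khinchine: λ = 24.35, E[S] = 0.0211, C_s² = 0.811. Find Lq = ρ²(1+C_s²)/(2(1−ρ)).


ρ = λ·E[S] = 24.35·0.0211 = 0.5138
Lq = ρ²(1+C_s²)/(2(1−ρ)) = 0.2640·(1+0.811)/(2·0.4862)
= 0.2640·1.8110/0.9724 = 0.49161

Final: 0.49161


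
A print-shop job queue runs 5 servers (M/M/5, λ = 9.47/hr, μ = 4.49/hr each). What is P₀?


a = λ/μ = 9.47/4.49 = 2.1091; ρ = a/c = 0.4218
Σ_{k=0}^{4} a^k/k! (terms k=0..4) = 1.00000 + 2.10913 + 2.22422 + 1.56372 + 0.82452 = 7.72160
Tail: a^5/(5!(1−ρ)) = 41.73671/(120·0.5782) = 0.60156
P₀ = 1/(7.72160 + 0.60156) = 1/8.32315 = 0.120147

Final: 0.120147


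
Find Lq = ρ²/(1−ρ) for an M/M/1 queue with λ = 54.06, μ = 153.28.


ρ = 54.06/153.28 = 0.3527
Lq = ρ²/(1−ρ) = 0.1244/0.6473 = 0.1922

Final: 0.1922


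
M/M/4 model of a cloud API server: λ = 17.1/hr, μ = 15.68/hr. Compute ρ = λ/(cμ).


ρ = λ/(cμ) = 17.1/(4·15.68) = 17.1/62.72 = 0.2726

Final: 0.2726


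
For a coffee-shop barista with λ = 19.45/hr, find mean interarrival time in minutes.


Mean interarrival time = 1/λ = 1/19.45 hour = 0.05141 hour
In minutes: 0.05141 × 60 = 3.0848 min

Final: 3.0848 min


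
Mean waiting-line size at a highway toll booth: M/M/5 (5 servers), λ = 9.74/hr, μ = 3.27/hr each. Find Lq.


a = λ/μ = 2.9786; ρ = a/5 = 0.5957
P₀ = 0.047775
Lq = P₀·a^c·ρ / (c!·(1−ρ)²) = 0.047775·234.45312·0.5957/(120·0.16344)
= 0.34021

Final: 0.34021


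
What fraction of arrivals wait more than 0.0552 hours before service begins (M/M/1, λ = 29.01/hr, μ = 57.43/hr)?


ρ = 29.01/57.43 = 0.5051
P(Wq > t) = ρ·e^{−(μ−λ)t} = 0.5051·e^{−1.5688}
= 0.5051·0.208298 = 0.105219

Final: 0.105219


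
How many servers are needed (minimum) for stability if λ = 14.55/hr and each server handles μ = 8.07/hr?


Stability requires cμ > λ ⇔ c > λ/μ.
λ/μ = 14.55/8.07 = 1.8030
Minimum integer c = ⌊1.8030⌋ + 1 = 2
Check: 2·8.07 = 16.14 > 14.55, while 1·8.07 = 8.07 ≤ 14.55

Final: 2 servers


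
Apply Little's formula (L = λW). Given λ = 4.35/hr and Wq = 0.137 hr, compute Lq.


Lq = λWq = 4.35·0.137 = 0.5959

Final: 0.5959


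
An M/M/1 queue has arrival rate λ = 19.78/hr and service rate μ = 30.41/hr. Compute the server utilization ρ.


ρ = λ/μ = 19.78/30.41 = 0.6504

Final: 0.6504


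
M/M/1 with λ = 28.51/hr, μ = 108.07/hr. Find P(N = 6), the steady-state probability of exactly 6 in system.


ρ = 28.51/108.07 = 0.2638
P_n = (1−ρ)·ρ^n = (1 − 0.2638)·0.2638^6 = 0.7362·0.0003371 = 0.0002482

Final: 0.0002482


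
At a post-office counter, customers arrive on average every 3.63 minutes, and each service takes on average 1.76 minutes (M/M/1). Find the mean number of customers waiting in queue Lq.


λ = 60/3.63 = 16.5289 /hr
μ = 60/1.76 = 34.0909 /hr
ρ = λ/μ = 16.5289/34.0909 = 0.4848
Lq = ρ²/(1−ρ) = 0.2351/0.5152 = 0.4563

Final: 0.4563


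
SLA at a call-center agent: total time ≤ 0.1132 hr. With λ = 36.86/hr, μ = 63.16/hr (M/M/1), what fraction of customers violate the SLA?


W ~ Exponential(μ−λ) for M/M/1.
μ − λ = 63.16 − 36.86 = 26.3000
P(W > t) = e^{−(μ−λ)t} = e^{−2.9772} = 0.050937

Final: 0.050937


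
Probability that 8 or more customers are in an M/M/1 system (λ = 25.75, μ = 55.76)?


ρ = 25.75/55.76 = 0.4618
P(N ≥ n) = ρ^n = 0.4618^8 = 0.002068

Final: 0.002068


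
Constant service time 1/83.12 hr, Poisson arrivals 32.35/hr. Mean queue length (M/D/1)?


ρ = 32.35/83.12 = 0.3892
M/D/1: Lq = ρ²/(2(1−ρ)) = 0.1515/(2·0.6108) = 0.12400

Final: 0.12400


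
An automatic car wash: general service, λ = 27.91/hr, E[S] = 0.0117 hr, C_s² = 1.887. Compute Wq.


ρ = λ·E[S] = 27.91·0.0117 = 0.3265
E[S²] = E[S]²(1+C_s²) = 0.0117²·(1+1.887) = 0.0003952
Wq = λ·E[S²]/(2(1−ρ)) = 27.91·0.0003952/(2·0.6735) = 0.008189 hr

Final: 0.008189 hr


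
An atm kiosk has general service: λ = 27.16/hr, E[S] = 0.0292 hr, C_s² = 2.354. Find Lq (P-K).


ρ = λ·E[S] = 27.16·0.0292 = 0.7931
Lq = ρ²(1+C_s²)/(2(1−ρ)) = 0.6290·(1+2.354)/(2·0.2069)
= 0.6290·3.3540/0.4139 = 5.09729

Final: 5.09729


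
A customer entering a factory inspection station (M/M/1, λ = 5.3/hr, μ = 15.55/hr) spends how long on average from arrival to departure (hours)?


W = 1/(μ−λ) = 1/(15.55 − 5.3) = 1/10.25 = 0.09756 hr

Final: 0.09756 hr


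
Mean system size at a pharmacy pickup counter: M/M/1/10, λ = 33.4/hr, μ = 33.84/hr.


ρ = 33.4/33.84 = 0.9870
L = ρ[1 − (K+1)ρ^K + Kρ^(K+1)] / [(1−ρ)(1−ρ^(K+1))]
Numerator: 0.9870·(1 − 11·0.877326 + 10·0.865919) = 0.008489
Denominator: (0.01300)·(0.134081) = 0.001743
L = 0.008489/0.001743 = 4.8692

Final: 4.8692


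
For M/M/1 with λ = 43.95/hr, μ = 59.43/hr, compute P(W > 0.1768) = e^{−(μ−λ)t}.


W ~ Exponential(μ−λ) for M/M/1.
μ − λ = 59.43 − 43.95 = 15.4800
P(W > t) = e^{−(μ−λ)t} = e^{−2.7369} = 0.064773

Final: 0.064773


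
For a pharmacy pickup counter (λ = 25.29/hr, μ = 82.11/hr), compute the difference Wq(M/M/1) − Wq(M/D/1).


ρ = 25.29/82.11 = 0.3080
Wq(M/M/1) = ρ/(μ−λ) = 0.3080/56.82 = 0.005421 hr
Wq(M/D/1) = ρ/(2(μ−λ)) = 0.002710 hr
Savings = 0.005421 − 0.002710 = 0.002710 hr

Final: 0.002710 hr


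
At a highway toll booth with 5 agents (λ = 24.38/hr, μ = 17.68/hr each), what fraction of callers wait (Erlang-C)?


a = λ/μ = 1.3790; ρ = a/5 = 0.2758
P₀ = 0.251586 (from M/M/c formula)
C(c,a) = [a^c/(c!(1−ρ))]·P₀ = [4.98606/(120·0.7242)]·0.251586
= 0.05737·0.251586 = 0.014434

Final: 0.014434


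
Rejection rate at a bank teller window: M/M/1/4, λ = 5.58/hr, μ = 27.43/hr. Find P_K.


ρ = λ/μ = 5.58/27.43 = 0.2034
P_K = (1−ρ)ρ^K/(1−ρ^(K+1)) = (0.7966·0.001713)/(1 − 0.0003484)
= 0.001364/0.999652 = 0.001365

Final: 0.001365


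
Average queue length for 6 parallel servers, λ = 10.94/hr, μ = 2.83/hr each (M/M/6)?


a = λ/μ = 3.8657; ρ = a/6 = 0.6443
P₀ = 0.019419
Lq = P₀·a^c·ρ / (c!·(1−ρ)²) = 0.019419·3337.22370·0.6443/(720·0.12653)
= 0.45832

Final: 0.45832


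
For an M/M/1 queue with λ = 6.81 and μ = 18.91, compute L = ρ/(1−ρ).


ρ = λ/μ = 6.81/18.91 = 0.3601
L = ρ/(1−ρ) = 0.3601/(1 − 0.3601) = 0.3601/0.6399 = 0.5628

Final: 0.5628


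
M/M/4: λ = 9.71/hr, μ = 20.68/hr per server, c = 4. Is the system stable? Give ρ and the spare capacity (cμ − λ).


Total capacity cμ = 4·20.68 = 82.72/hr
ρ = λ/(cμ) = 9.71/82.72 = 0.1174
Stable ⇔ ρ < 1: YES
Spare capacity = cμ − λ = 82.72 − 9.71 = 73.01/hr

Final: ρ = 0.1174; stable; margin = 73.01/hr


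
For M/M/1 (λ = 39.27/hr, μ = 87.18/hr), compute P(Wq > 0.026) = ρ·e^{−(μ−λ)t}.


ρ = 39.27/87.18 = 0.4504
P(Wq > t) = ρ·e^{−(μ−λ)t} = 0.4504·e^{−1.2457}
= 0.4504·0.287751 = 0.129617

Final: 0.129617


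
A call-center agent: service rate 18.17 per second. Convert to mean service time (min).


Mean service time = 1/μ = 1/18.17 second = 0.05504 second
In minutes: 0.05504 × 0.0166667 = 0.0009173 min

Final: 0.0009173 min


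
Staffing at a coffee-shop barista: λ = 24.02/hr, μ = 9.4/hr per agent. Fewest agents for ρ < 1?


Stability requires cμ > λ ⇔ c > λ/μ.
λ/μ = 24.02/9.4 = 2.5553
Minimum integer c = ⌊2.5553⌋ + 1 = 3
Check: 3·9.4 = 28.20 > 24.02, while 2·9.4 = 18.80 ≤ 24.02

Final: 3 servers


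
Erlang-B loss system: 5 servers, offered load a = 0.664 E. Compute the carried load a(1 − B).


B(5,0.664) = 0.0005538 (Erlang-B)
Carried load = a(1 − B) = 0.664·(1 − 0.0005538) = 0.664·0.999446 = 0.6636 E

Final: 0.6636 Erlangs


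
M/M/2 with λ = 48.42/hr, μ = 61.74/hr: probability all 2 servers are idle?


a = λ/μ = 48.42/61.74 = 0.7843; ρ = a/c = 0.3921
Σ_{k=0}^{1} a^k/k! (terms k=0..1) = 1.00000 + 0.78426 = 1.78426
Tail: a^2/(2!(1−ρ)) = 0.61506/(2·0.6079) = 0.50591
P₀ = 1/(1.78426 + 0.50591) = 1/2.29017 = 0.436649

Final: 0.436649


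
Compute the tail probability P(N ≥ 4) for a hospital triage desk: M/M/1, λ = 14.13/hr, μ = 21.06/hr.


ρ = 14.13/21.06 = 0.6709
P(N ≥ n) = ρ^n = 0.6709^4 = 0.202645

Final: 0.202645


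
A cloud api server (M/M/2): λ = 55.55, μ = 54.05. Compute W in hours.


a = 1.0278; ρ = 0.5139; P₀ = 0.321112
Lq = P₀·a^c·ρ/(c!(1−ρ)²) = 0.36878
Wq = Lq/λ = 0.36878/55.55 = 0.006639 hr
W = Wq + 1/μ = 0.006639 + 0.01850 = 0.02514 hr

Final: 0.02514 hr


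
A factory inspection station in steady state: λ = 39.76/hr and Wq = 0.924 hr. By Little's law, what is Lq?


Lq = λWq = 39.76·0.924 = 36.7382

Final: 36.7382


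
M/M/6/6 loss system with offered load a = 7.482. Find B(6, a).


B(c,a) = (a^c/c!) / Σ_{k=0}^{c} a^k/k!
a^6/6! = 243.654102
Σ terms (k=0..6): 1.00000 + 7.48200 + 27.99016 + 69.80746 + 130.57486 + 195.39222 + 243.65410 = 675.900812
B = 243.654102/675.900812 = 0.360488

Final: 0.360488


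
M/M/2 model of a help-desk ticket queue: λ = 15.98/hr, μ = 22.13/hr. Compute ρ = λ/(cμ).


ρ = λ/(cμ) = 15.98/(2·22.13) = 15.98/44.26 = 0.3610

Final: 0.3610


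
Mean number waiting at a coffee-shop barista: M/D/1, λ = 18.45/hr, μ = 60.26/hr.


ρ = 18.45/60.26 = 0.3062
M/D/1: Lq = ρ²/(2(1−ρ)) = 0.09374/(2·0.6938) = 0.06755

Final: 0.06755


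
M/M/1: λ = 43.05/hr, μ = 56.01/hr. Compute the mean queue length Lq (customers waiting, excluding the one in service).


ρ = 43.05/56.01 = 0.7686
Lq = ρ²/(1−ρ) = 0.5908/0.2314 = 2.5531

Final: 2.5531


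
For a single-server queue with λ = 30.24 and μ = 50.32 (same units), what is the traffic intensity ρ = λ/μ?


ρ = λ/μ = 30.24/50.32 = 0.6010

Final: 0.6010


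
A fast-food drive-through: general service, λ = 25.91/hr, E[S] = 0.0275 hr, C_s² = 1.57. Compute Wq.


ρ = λ·E[S] = 25.91·0.0275 = 0.7125
E[S²] = E[S]²(1+C_s²) = 0.0275²·(1+1.57) = 0.001944
Wq = λ·E[S²]/(2(1−ρ)) = 25.91·0.001944/(2·0.2875) = 0.08759 hr

Final: 0.08759 hr


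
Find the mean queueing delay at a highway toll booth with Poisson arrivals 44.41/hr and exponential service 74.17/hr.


ρ = 44.41/74.17 = 0.5988
Wq = ρ/(μ−λ) = 0.5988/(74.17 − 44.41) = 0.5988/29.76 = 0.02012 hr

Final: 0.02012 hr


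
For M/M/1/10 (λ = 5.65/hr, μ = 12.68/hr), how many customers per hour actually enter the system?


ρ = 0.4456; P_K = (1−ρ)ρ^10/(1−ρ^11) = 0.0001711
λ_eff = λ(1 − P_K) = 5.65·(1 − 0.0001711) = 5.65·0.999829 = 5.6490 /hr

Final: 5.6490 /hr


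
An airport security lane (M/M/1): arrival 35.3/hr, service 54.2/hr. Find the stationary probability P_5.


ρ = 35.3/54.2 = 0.6513
P_n = (1−ρ)·ρ^n = (1 − 0.6513)·0.6513^5 = 0.3487·0.117186 = 0.040864

Final: 0.040864


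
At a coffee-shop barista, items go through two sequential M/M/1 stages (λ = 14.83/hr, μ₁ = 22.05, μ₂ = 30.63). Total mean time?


Each node sees arrival rate λ = 14.83/hr (tandem ⇒ throughput preserved).
W₁ = 1/(μ₁−λ) = 1/(22.05−14.83) = 0.13850 hr
W₂ = 1/(μ₂−λ) = 1/(30.63−14.83) = 0.06329 hr
W_total = W₁ + W₂ = 0.13850 + 0.06329 = 0.20180 hr

Final: 0.20180 hr


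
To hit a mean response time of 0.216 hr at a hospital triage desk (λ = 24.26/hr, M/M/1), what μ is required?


W = 1/(μ−λ) ⇒ μ − λ = 1/W = 1/0.216 = 4.6296
μ = λ + 1/W = 24.26 + 4.6296 = 28.8896 per hr

Final: 28.8896 /hr


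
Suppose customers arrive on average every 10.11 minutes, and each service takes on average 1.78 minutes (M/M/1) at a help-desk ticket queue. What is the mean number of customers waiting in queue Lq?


λ = 60/10.11 = 5.9347 /hr
μ = 60/1.78 = 33.7079 /hr
ρ = λ/μ = 5.9347/33.7079 = 0.1761
Lq = ρ²/(1−ρ) = 0.03100/0.8239 = 0.03762

Final: 0.03762


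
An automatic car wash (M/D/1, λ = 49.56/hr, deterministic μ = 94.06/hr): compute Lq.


ρ = 49.56/94.06 = 0.5269
M/D/1: Lq = ρ²/(2(1−ρ)) = 0.2776/(2·0.4731) = 0.29341

Final: 0.29341


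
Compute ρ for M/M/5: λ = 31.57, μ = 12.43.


ρ = λ/(cμ) = 31.57/(5·12.43) = 31.57/62.15 = 0.5080

Final: 0.5080


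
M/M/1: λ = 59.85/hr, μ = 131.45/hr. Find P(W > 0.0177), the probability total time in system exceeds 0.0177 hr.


W ~ Exponential(μ−λ) for M/M/1.
μ − λ = 131.45 − 59.85 = 71.6000
P(W > t) = e^{−(μ−λ)t} = e^{−1.2673} = 0.281585

Final: 0.281585
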